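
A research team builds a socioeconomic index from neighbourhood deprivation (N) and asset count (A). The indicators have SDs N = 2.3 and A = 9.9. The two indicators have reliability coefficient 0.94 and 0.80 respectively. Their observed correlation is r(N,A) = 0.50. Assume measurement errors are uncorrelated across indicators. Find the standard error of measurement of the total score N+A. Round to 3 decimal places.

4.463

Var(total) = 103.3 + 22.77 = 126.07.
True-score variance = 83.3806 + 22.77 = 106.151, so reliability = 0.8420.
Error variance = 126.07 − 106.151 = 19.9194; SEM = √19.9194 = 4.463.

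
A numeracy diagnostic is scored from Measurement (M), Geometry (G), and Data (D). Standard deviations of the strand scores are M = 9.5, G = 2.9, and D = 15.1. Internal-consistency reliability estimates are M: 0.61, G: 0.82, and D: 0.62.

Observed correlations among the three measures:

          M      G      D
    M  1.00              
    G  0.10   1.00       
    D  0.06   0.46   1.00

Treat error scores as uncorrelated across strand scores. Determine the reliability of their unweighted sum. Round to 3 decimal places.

Var(M+G+D) = 9.5² + 2.9² + 15.1² + 2·[9.5·2.9·0.10 + 9.5·15.1·0.06 + 2.9·15.1·0.46] = 326.67 + 63.0108 = 389.681.
With uncorrelated errors the cross-covariances are all true-score covariance, so they carry over unchanged; only the diagonal terms shrink to ρᵢσᵢ².
True-score variance = [9.5²·0.61 + 2.9²·0.82 + 15.1²·0.62] + 63.0108 = 203.315 + 63.0108 = 266.326.
Reliability = 266.326 / 389.681 = 0.683.

0.683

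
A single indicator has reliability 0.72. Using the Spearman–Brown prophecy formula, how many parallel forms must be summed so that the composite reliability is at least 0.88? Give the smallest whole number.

3

k ≥ ρ*(1−ρ₁)/(ρ₁(1−ρ*)) = 0.88·0.28 / (0.72·0.12) = 2.852.
Smallest integer k = 3.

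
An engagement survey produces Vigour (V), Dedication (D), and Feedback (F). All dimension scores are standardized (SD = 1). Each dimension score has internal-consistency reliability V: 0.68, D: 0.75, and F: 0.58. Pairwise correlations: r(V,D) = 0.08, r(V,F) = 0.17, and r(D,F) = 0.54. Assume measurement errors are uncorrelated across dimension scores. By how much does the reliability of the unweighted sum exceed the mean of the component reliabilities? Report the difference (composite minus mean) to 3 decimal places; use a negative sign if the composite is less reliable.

Var(sum) = 3 + 1.58 = 4.58; true-score variance = 2.01 + 1.58 = 3.59; composite reliability = 0.7838.
Mean component reliability = 0.6700.
Difference = 0.7838 − 0.6700 = 0.114.

0.114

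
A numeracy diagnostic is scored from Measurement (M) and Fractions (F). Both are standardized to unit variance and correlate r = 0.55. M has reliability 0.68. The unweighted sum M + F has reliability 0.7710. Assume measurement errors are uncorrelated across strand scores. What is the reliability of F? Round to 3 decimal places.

Var(M+F) = 2 + 2·0.55 = 3.100.
True-score variance = ρ_M + ρ_F + 2·0.55, so 0.7710 = (0.68 + ρ_F + 1.10) / 3.100.
ρ_F = 0.7710·3.100 − 0.68 − 1.10 = 0.610.

0.610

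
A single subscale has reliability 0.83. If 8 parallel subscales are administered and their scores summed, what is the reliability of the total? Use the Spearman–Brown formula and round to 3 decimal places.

ρ_k = kρ / (1 + (k−1)ρ) = 8·0.83 / (1 + 7·0.83) = 6.640 / 6.810 = 0.975.

0.975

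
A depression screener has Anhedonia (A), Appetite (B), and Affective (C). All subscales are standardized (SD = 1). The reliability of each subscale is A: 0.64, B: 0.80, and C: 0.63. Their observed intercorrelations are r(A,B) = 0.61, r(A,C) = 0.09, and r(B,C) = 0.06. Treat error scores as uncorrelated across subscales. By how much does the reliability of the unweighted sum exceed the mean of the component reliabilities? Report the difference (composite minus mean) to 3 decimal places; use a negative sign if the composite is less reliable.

Var(sum) = 3 + 1.52 = 4.52; true-score variance = 2.07 + 1.52 = 3.59; composite reliability = 0.7942.
Mean component reliability = 0.6900.
Difference = 0.7942 − 0.6900 = 0.104.

0.104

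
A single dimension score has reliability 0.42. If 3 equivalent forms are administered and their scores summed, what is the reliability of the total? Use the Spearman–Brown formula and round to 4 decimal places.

0.6848

ρ_k = kρ / (1 + (k−1)ρ) = 3·0.42 / (1 + 2·0.42) = 1.260 / 1.840 = 0.6848.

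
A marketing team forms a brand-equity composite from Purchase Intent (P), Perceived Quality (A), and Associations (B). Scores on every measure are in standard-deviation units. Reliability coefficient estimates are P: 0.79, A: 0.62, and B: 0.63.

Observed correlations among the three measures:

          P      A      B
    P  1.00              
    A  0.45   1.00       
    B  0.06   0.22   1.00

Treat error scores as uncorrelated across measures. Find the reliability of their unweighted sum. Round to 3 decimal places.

0.785

Var(P+A+B) = 3 + 2·[0.45 + 0.06 + 0.22] = 3 + 1.46 = 4.46.
Because errors are independent across components, Cov(Tᵢ,Tⱼ) = Cov(Xᵢ,Xⱼ); the off-diagonal part of the true-score variance is the same as above.
True-score variance = [0.79 + 0.62 + 0.63] + 1.46 = 2.04 + 1.46 = 3.5.
Reliability = 3.5 / 4.46 = 0.785.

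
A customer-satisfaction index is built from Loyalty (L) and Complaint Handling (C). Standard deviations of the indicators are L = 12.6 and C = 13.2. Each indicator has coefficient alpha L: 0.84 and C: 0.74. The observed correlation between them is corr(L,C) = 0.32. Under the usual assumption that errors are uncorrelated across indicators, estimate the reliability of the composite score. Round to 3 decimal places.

0.839

Var(L+C) = 12.6² + 13.2² + 2·[12.6·13.2·0.32] = 333 + 106.445 = 439.445.
Because errors are independent across components, Cov(Tᵢ,Tⱼ) = Cov(Xᵢ,Xⱼ); the off-diagonal part of the true-score variance is the same as above.
True-score variance = [12.6²·0.84 + 13.2²·0.74] + 106.445 = 262.296 + 106.445 = 368.741.
Reliability = 368.741 / 439.445 = 0.839.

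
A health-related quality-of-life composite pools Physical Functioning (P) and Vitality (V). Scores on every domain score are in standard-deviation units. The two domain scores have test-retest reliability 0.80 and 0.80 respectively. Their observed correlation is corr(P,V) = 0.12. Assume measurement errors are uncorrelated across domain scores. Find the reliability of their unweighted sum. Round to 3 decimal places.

0.821

Var(P+V) = 2 + 2·[0.12] = 2 + 0.24 = 2.24.
Under uncorrelated errors the observed covariances equal the true-score covariances, so only the own-variance terms attenuate.
True-score variance = [0.80 + 0.80] + 0.24 = 1.6 + 0.24 = 1.84.
Reliability = 1.84 / 2.24 = 0.821.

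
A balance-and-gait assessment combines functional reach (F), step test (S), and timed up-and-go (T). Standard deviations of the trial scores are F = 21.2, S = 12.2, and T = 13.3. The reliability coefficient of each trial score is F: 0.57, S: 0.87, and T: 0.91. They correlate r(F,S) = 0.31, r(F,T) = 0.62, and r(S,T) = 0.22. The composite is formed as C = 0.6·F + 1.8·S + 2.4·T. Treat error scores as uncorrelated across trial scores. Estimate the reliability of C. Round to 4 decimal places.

Var(C) = 0.6²·21.2² + 1.8²·12.2² + 2.4²·13.3² + 2·[1.08·21.2·12.2·0.31 + 1.44·21.2·13.3·0.62 + 4.32·12.2·13.3·0.22] = 1662.93 + 985.077 = 2648.
Because errors are independent across components, Cov(Tᵢ,Tⱼ) = Cov(Xᵢ,Xⱼ); the off-diagonal part of the true-score variance is the same as above.
True-score variance = [0.6²·21.2²·0.57 + 1.8²·12.2²·0.87 + 2.4²·13.3²·0.91] + 985.077 = 1438.96 + 985.077 = 2424.04.
Reliability = 2424.04 / 2648 = 0.9154.

0.9154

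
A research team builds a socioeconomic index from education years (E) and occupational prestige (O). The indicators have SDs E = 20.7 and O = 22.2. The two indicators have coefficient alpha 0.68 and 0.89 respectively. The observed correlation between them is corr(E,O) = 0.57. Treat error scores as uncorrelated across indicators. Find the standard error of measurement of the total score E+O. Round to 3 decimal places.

Var(total) = 921.33 + 523.876 = 1445.21.
True-score variance = 730.001 + 523.876 = 1253.88, so reliability = 0.8676.
Error variance = 1445.21 − 1253.88 = 191.329; SEM = √191.329 = 13.832.

13.832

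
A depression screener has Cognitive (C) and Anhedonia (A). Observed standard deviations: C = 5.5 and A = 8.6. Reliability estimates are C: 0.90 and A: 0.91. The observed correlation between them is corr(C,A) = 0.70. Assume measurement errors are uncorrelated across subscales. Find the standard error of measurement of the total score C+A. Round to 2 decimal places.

3.11

Var(total) = 104.21 + 66.22 = 170.43.
True-score variance = 94.5286 + 66.22 = 160.749, so reliability = 0.9432.
Error variance = 170.43 − 160.749 = 9.6814; SEM = √9.6814 = 3.11.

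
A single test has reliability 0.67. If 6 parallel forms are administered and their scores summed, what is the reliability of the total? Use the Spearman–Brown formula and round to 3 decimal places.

ρ_k = kρ / (1 + (k−1)ρ) = 6·0.67 / (1 + 5·0.67) = 4.020 / 4.350 = 0.924.

0.924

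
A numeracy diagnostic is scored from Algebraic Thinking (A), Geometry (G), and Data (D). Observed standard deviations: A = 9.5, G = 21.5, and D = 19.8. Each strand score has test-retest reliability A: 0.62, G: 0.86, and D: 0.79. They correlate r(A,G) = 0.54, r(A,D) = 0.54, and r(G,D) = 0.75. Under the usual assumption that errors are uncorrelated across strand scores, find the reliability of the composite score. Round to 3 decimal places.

0.910

Var(A+G+D) = 9.5² + 21.5² + 19.8² + 2·[9.5·21.5·0.54 + 9.5·19.8·0.54 + 21.5·19.8·0.75] = 944.54 + 1062.29 = 2006.83.
Under uncorrelated errors the observed covariances equal the true-score covariances, so only the own-variance terms attenuate.
True-score variance = [9.5²·0.62 + 21.5²·0.86 + 19.8²·0.79] + 1062.29 = 763.202 + 1062.29 = 1825.49.
Reliability = 1825.49 / 2006.83 = 0.910.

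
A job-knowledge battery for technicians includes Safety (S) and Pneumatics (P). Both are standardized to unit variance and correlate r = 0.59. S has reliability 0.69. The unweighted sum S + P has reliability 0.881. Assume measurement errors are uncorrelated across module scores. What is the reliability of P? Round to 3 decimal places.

0.932

Var(S+P) = 2 + 2·0.59 = 3.180.
True-score variance = ρ_S + ρ_P + 2·0.59, so 0.881 = (0.69 + ρ_P + 1.18) / 3.180.
ρ_P = 0.881·3.180 − 0.69 − 1.18 = 0.932.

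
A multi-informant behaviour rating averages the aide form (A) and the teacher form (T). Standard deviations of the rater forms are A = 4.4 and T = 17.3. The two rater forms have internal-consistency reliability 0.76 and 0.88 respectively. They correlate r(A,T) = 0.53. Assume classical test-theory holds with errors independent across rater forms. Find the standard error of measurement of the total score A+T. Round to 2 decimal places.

6.37

Var(total) = 318.65 + 80.6872 = 399.337.
True-score variance = 278.089 + 80.6872 = 358.776, so reliability = 0.8984.
Error variance = 399.337 − 358.776 = 40.5612; SEM = √40.5612 = 6.37.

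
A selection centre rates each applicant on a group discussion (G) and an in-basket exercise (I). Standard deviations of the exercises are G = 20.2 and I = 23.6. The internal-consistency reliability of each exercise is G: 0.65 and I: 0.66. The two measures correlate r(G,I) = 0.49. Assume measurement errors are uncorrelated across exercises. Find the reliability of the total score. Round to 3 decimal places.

Var(G+I) = 20.2² + 23.6² + 2·[20.2·23.6·0.49] = 965 + 467.186 = 1432.19.
Under uncorrelated errors the observed covariances equal the true-score covariances, so only the own-variance terms attenuate.
True-score variance = [20.2²·0.65 + 23.6²·0.66] + 467.186 = 632.82 + 467.186 = 1100.01.
Reliability = 1100.01 / 1432.19 = 0.768.

0.768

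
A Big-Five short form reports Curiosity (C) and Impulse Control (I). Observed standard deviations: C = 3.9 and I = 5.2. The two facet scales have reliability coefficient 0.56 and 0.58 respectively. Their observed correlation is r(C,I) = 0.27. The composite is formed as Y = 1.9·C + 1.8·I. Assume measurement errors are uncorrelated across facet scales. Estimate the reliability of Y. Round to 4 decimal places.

Var(Y) = 1.9²·3.9² + 1.8²·5.2² + 2·[3.42·3.9·5.2·0.27] = 142.518 + 37.4531 = 179.971.
Under uncorrelated errors the observed covariances equal the true-score covariances, so only the own-variance terms attenuate.
True-score variance = [1.9²·3.9²·0.56 + 1.8²·5.2²·0.58] + 37.4531 = 81.5621 + 37.4531 = 119.015.
Reliability = 119.015 / 179.971 = 0.6613.

0.6613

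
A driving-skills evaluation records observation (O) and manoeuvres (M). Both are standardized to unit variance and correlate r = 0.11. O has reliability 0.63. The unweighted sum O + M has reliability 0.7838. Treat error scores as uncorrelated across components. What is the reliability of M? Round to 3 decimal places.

Var(O+M) = 2 + 2·0.11 = 2.220.
True-score variance = ρ_O + ρ_M + 2·0.11, so 0.7838 = (0.63 + ρ_M + 0.22) / 2.220.
ρ_M = 0.7838·2.220 − 0.63 − 0.22 = 0.890.

0.890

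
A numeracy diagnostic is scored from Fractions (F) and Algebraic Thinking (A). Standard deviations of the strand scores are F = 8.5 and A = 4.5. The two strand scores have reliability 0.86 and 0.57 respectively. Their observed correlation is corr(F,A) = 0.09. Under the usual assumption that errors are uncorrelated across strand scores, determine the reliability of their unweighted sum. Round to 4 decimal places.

Var(F+A) = 8.5² + 4.5² + 2·[8.5·4.5·0.09] = 92.5 + 6.885 = 99.385.
Under uncorrelated errors the observed covariances equal the true-score covariances, so only the own-variance terms attenuate.
True-score variance = [8.5²·0.86 + 4.5²·0.57] + 6.885 = 73.6775 + 6.885 = 80.5625.
Reliability = 80.5625 / 99.385 = 0.8106.

0.8106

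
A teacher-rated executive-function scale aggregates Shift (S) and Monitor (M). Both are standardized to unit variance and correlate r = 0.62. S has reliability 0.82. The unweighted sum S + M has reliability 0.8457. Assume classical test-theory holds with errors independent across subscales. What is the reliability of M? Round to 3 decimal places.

Var(S+M) = 2 + 2·0.62 = 3.240.
True-score variance = ρ_S + ρ_M + 2·0.62, so 0.8457 = (0.82 + ρ_M + 1.24) / 3.240.
ρ_M = 0.8457·3.240 − 0.82 − 1.24 = 0.680.

0.680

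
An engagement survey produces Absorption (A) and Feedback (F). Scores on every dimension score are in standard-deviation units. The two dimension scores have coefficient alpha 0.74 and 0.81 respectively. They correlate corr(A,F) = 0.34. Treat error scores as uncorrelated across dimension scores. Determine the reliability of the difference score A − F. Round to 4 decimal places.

Var(A−F) = 1 + 1 − 2·0.34 = 2 − 0.68 = 1.32.
With uncorrelated errors the cross-covariances are all true-score covariance, so they carry over unchanged; only the diagonal terms shrink to ρᵢσᵢ².
True-score variance = [0.74 + 0.81] − 0.68 = 1.55 − 0.68 = 0.87.
Reliability = 0.87 / 1.32 = 0.6591.

0.6591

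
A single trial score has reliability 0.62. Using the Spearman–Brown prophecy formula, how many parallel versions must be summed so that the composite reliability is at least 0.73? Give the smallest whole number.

2

k ≥ ρ*(1−ρ₁)/(ρ₁(1−ρ*)) = 0.73·0.38 / (0.62·0.27) = 1.657.
Smallest integer k = 2.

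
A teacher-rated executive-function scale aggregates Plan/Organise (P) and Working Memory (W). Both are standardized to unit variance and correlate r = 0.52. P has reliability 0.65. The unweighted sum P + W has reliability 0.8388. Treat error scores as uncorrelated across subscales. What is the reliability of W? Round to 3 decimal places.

Var(P+W) = 2 + 2·0.52 = 3.040.
True-score variance = ρ_P + ρ_W + 2·0.52, so 0.8388 = (0.65 + ρ_W + 1.04) / 3.040.
ρ_W = 0.8388·3.040 − 0.65 − 1.04 = 0.860.

0.860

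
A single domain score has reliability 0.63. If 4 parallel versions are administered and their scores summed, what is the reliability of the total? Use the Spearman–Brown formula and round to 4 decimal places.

0.8720

ρ_k = kρ / (1 + (k−1)ρ) = 4·0.63 / (1 + 3·0.63) = 2.520 / 2.890 = 0.8720.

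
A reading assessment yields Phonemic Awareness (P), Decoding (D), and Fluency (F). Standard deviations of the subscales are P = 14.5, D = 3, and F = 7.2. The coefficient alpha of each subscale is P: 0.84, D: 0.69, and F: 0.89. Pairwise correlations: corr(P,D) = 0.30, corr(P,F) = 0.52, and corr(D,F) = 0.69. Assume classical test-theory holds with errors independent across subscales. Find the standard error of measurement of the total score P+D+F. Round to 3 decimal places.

6.491

Var(total) = 271.09 + 164.484 = 435.574.
True-score variance = 228.958 + 164.484 = 393.442, so reliability = 0.9033.
Error variance = 435.574 − 393.442 = 42.1324; SEM = √42.1324 = 6.491.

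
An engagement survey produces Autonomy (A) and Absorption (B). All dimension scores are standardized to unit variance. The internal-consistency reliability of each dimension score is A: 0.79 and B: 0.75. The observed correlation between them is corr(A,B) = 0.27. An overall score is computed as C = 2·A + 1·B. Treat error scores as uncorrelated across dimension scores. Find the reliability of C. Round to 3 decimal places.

0.821

Var(C) = 2² + 1 + 2·[2·0.27] = 5 + 1.08 = 6.08.
With uncorrelated errors the cross-covariances are all true-score covariance, so they carry over unchanged; only the diagonal terms shrink to ρᵢσᵢ².
True-score variance = [2²·0.79 + 0.75] + 1.08 = 3.91 + 1.08 = 4.99.
Reliability = 4.99 / 6.08 = 0.821.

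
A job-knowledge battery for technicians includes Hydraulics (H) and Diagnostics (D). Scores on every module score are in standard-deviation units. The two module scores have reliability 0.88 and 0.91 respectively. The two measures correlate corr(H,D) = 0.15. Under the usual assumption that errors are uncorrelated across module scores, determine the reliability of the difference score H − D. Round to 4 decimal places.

0.8765

Var(H−D) = 1 + 1 − 2·0.15 = 2 − 0.3 = 1.7.
With uncorrelated errors the cross-covariances are all true-score covariance, so they carry over unchanged; only the diagonal terms shrink to ρᵢσᵢ².
True-score variance = [0.88 + 0.91] − 0.3 = 1.79 − 0.3 = 1.49.
Reliability = 1.49 / 1.7 = 0.8765.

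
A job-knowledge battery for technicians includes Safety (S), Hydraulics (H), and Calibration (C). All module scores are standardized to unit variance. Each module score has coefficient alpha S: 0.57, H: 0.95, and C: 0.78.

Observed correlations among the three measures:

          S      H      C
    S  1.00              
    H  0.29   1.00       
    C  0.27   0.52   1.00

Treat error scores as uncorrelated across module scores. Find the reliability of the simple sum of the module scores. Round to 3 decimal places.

Var(S+H+C) = 3 + 2·[0.29 + 0.27 + 0.52] = 3 + 2.16 = 5.16.
Under uncorrelated errors the observed covariances equal the true-score covariances, so only the own-variance terms attenuate.
True-score variance = [0.57 + 0.95 + 0.78] + 2.16 = 2.3 + 2.16 = 4.46.
Reliability = 4.46 / 5.16 = 0.864.

0.864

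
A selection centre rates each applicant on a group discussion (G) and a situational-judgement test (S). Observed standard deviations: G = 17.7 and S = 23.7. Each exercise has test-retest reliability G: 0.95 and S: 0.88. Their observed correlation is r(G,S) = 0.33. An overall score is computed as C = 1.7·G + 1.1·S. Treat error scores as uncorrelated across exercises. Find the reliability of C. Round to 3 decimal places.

0.940

Var(C) = 1.7²·17.7² + 1.1²·23.7² + 2·[1.87·17.7·23.7·0.33] = 1585.05 + 517.735 = 2102.79.
With uncorrelated errors the cross-covariances are all true-score covariance, so they carry over unchanged; only the diagonal terms shrink to ρᵢσᵢ².
True-score variance = [1.7²·17.7²·0.95 + 1.1²·23.7²·0.88] + 517.735 = 1458.23 + 517.735 = 1975.96.
Reliability = 1975.96 / 2102.79 = 0.940.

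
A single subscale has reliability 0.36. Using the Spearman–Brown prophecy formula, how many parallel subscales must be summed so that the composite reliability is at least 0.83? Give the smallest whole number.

9

k ≥ ρ*(1−ρ₁)/(ρ₁(1−ρ*)) = 0.83·0.64 / (0.36·0.17) = 8.680.
Smallest integer k = 9.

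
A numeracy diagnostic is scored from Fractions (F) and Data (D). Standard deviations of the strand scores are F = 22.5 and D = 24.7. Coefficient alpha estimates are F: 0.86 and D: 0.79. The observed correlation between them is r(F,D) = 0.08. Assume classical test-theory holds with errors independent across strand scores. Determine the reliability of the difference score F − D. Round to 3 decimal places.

0.806

Var(F−D) = 22.5² + 24.7² − 2·22.5·24.7·0.08 = 1116.34 − 88.92 = 1027.42.
Under uncorrelated errors the observed covariances equal the true-score covariances, so only the own-variance terms attenuate.
True-score variance = [22.5²·0.86 + 24.7²·0.79] − 88.92 = 917.346 − 88.92 = 828.426.
Reliability = 828.426 / 1027.42 = 0.806.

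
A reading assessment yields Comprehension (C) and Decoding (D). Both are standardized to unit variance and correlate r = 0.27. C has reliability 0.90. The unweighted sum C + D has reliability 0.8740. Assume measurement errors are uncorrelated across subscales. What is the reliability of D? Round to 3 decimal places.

0.780

Var(C+D) = 2 + 2·0.27 = 2.540.
True-score variance = ρ_C + ρ_D + 2·0.27, so 0.8740 = (0.90 + ρ_D + 0.54) / 2.540.
ρ_D = 0.8740·2.540 − 0.90 − 0.54 = 0.780.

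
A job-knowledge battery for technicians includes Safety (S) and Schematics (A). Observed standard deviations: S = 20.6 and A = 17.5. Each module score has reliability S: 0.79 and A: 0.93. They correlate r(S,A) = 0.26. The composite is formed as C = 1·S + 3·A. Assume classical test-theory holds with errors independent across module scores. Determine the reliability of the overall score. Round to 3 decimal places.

Var(C) = 20.6² + 3²·17.5² + 2·[3·20.6·17.5·0.26] = 3180.61 + 562.38 = 3742.99.
Because errors are independent across components, Cov(Tᵢ,Tⱼ) = Cov(Xᵢ,Xⱼ); the off-diagonal part of the true-score variance is the same as above.
True-score variance = [20.6²·0.79 + 3²·17.5²·0.93] + 562.38 = 2898.56 + 562.38 = 3460.94.
Reliability = 3460.94 / 3742.99 = 0.925.

0.925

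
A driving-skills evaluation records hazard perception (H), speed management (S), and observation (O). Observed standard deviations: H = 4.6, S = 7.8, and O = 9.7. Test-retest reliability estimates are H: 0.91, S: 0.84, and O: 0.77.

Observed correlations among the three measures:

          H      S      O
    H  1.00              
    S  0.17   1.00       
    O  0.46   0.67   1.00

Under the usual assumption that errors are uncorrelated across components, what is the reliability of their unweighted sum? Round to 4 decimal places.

Var(H+S+O) = 4.6² + 7.8² + 9.7² + 2·[4.6·7.8·0.17 + 4.6·9.7·0.46 + 7.8·9.7·0.67] = 176.09 + 154.634 = 330.724.
With uncorrelated errors the cross-covariances are all true-score covariance, so they carry over unchanged; only the diagonal terms shrink to ρᵢσᵢ².
True-score variance = [4.6²·0.91 + 7.8²·0.84 + 9.7²·0.77] + 154.634 = 142.81 + 154.634 = 297.444.
Reliability = 297.444 / 330.724 = 0.8994.

0.8994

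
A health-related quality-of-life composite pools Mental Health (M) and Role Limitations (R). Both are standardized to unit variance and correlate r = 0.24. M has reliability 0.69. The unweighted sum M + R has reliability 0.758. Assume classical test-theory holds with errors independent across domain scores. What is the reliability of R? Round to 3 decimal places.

0.710

Var(M+R) = 2 + 2·0.24 = 2.480.
True-score variance = ρ_M + ρ_R + 2·0.24, so 0.758 = (0.69 + ρ_R + 0.48) / 2.480.
ρ_R = 0.758·2.480 − 0.69 − 0.48 = 0.710.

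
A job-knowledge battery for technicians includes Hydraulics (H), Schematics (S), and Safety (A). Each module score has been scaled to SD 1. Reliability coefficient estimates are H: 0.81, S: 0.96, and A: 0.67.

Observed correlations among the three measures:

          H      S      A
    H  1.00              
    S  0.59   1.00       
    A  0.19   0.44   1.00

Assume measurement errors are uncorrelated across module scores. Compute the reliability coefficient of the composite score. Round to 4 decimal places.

Var(H+S+A) = 3 + 2·[0.59 + 0.19 + 0.44] = 3 + 2.44 = 5.44.
Under uncorrelated errors the observed covariances equal the true-score covariances, so only the own-variance terms attenuate.
True-score variance = [0.81 + 0.96 + 0.67] + 2.44 = 2.44 + 2.44 = 4.88.
Reliability = 4.88 / 5.44 = 0.8971.

0.8971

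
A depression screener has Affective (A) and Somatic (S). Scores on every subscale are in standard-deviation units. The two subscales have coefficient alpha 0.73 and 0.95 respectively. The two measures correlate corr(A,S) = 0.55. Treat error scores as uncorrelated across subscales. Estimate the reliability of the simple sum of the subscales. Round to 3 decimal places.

Var(A+S) = 2 + 2·[0.55] = 2 + 1.1 = 3.1.
Under uncorrelated errors the observed covariances equal the true-score covariances, so only the own-variance terms attenuate.
True-score variance = [0.73 + 0.95] + 1.1 = 1.68 + 1.1 = 2.78.
Reliability = 2.78 / 3.1 = 0.897.

0.897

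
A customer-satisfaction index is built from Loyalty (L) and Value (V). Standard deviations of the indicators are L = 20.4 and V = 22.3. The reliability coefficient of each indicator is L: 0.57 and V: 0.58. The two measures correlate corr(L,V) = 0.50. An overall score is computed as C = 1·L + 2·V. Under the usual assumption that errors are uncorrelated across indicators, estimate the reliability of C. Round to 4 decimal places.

Var(C) = 20.4² + 2²·22.3² + 2·[2·20.4·22.3·0.50] = 2405.32 + 909.84 = 3315.16.
Under uncorrelated errors the observed covariances equal the true-score covariances, so only the own-variance terms attenuate.
True-score variance = [20.4²·0.57 + 2²·22.3²·0.58] + 909.84 = 1390.92 + 909.84 = 2300.76.
Reliability = 2300.76 / 3315.16 = 0.6940.

0.6940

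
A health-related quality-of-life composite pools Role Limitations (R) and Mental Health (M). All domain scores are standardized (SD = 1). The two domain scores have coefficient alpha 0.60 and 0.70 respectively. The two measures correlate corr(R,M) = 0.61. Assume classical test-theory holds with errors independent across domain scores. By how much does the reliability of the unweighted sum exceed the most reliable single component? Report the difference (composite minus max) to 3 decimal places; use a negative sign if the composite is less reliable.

0.083

Var(sum) = 2 + 1.22 = 3.22; true-score variance = 1.3 + 1.22 = 2.52; composite reliability = 0.7826.
Max component reliability = 0.7000.
Difference = 0.7826 − 0.7000 = 0.083.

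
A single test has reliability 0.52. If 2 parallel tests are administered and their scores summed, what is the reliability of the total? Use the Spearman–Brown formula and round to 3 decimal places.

ρ_k = kρ / (1 + (k−1)ρ) = 2·0.52 / (1 + 1·0.52) = 1.040 / 1.520 = 0.684.

0.684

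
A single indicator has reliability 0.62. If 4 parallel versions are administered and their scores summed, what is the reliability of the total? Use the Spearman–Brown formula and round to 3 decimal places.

ρ_k = kρ / (1 + (k−1)ρ) = 4·0.62 / (1 + 3·0.62) = 2.480 / 2.860 = 0.867.

0.867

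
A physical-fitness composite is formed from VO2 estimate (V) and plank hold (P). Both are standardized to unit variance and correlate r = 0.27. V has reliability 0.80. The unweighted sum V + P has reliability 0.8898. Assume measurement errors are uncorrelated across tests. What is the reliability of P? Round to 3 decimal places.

Var(V+P) = 2 + 2·0.27 = 2.540.
True-score variance = ρ_V + ρ_P + 2·0.27, so 0.8898 = (0.80 + ρ_P + 0.54) / 2.540.
ρ_P = 0.8898·2.540 − 0.80 − 0.54 = 0.920.

0.920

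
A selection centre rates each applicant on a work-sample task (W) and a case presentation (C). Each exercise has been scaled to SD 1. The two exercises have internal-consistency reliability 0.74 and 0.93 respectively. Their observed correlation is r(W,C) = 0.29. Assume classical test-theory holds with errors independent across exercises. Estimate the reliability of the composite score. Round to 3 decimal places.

0.872

Var(W+C) = 2 + 2·[0.29] = 2 + 0.58 = 2.58.
Under uncorrelated errors the observed covariances equal the true-score covariances, so only the own-variance terms attenuate.
True-score variance = [0.74 + 0.93] + 0.58 = 1.67 + 0.58 = 2.25.
Reliability = 2.25 / 2.58 = 0.872.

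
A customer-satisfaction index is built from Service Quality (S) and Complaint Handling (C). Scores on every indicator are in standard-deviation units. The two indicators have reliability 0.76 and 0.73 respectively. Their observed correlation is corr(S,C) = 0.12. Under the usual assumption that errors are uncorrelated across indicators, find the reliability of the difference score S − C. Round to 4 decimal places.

0.7102

Var(S−C) = 1 + 1 − 2·0.12 = 2 − 0.24 = 1.76.
Because errors are independent across components, Cov(Tᵢ,Tⱼ) = Cov(Xᵢ,Xⱼ); the off-diagonal part of the true-score variance is the same as above.
True-score variance = [0.76 + 0.73] − 0.24 = 1.49 − 0.24 = 1.25.
Reliability = 1.25 / 1.76 = 0.7102.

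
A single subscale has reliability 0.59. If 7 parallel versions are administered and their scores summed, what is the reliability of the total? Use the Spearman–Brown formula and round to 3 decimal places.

0.910

ρ_k = kρ / (1 + (k−1)ρ) = 7·0.59 / (1 + 6·0.59) = 4.130 / 4.540 = 0.910.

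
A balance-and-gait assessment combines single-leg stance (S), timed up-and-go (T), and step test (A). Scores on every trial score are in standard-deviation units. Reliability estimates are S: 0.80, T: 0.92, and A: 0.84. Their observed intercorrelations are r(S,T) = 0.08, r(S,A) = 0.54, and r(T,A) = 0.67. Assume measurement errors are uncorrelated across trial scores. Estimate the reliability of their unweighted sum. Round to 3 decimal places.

0.921

Var(S+T+A) = 3 + 2·[0.08 + 0.54 + 0.67] = 3 + 2.58 = 5.58.
Under uncorrelated errors the observed covariances equal the true-score covariances, so only the own-variance terms attenuate.
True-score variance = [0.80 + 0.92 + 0.84] + 2.58 = 2.56 + 2.58 = 5.14.
Reliability = 5.14 / 5.58 = 0.921.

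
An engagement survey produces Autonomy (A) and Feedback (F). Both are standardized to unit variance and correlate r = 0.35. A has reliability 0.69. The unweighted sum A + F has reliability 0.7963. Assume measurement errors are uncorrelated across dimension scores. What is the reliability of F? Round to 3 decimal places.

0.760

Var(A+F) = 2 + 2·0.35 = 2.700.
True-score variance = ρ_A + ρ_F + 2·0.35, so 0.7963 = (0.69 + ρ_F + 0.70) / 2.700.
ρ_F = 0.7963·2.700 − 0.69 − 0.70 = 0.760.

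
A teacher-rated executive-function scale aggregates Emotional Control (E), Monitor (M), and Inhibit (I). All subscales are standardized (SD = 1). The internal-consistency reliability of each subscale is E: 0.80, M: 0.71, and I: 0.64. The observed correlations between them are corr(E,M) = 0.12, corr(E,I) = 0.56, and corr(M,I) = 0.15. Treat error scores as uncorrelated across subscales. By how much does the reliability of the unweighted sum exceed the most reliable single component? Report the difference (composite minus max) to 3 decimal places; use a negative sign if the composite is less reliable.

Var(sum) = 3 + 1.66 = 4.66; true-score variance = 2.15 + 1.66 = 3.81; composite reliability = 0.8176.
Max component reliability = 0.8000.
Difference = 0.8176 − 0.8000 = 0.018.

0.018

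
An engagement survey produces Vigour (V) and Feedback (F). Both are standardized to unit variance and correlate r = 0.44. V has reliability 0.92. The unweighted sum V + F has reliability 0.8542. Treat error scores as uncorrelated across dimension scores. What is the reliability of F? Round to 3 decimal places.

Var(V+F) = 2 + 2·0.44 = 2.880.
True-score variance = ρ_V + ρ_F + 2·0.44, so 0.8542 = (0.92 + ρ_F + 0.88) / 2.880.
ρ_F = 0.8542·2.880 − 0.92 − 0.88 = 0.660.

0.660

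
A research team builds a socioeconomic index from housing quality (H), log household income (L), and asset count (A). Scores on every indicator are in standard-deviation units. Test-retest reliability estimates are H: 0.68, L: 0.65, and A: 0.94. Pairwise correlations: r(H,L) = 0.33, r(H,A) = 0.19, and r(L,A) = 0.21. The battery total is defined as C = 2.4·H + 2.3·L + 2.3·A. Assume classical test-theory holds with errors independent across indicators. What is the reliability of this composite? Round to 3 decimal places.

Var(C) = 2.4² + 2.3² + 2.3² + 2·[5.52·0.33 + 5.52·0.19 + 5.29·0.21] = 16.34 + 7.9626 = 24.3026.
Under uncorrelated errors the observed covariances equal the true-score covariances, so only the own-variance terms attenuate.
True-score variance = [2.4²·0.68 + 2.3²·0.65 + 2.3²·0.94] + 7.9626 = 12.3279 + 7.9626 = 20.2905.
Reliability = 20.2905 / 24.3026 = 0.835.

0.835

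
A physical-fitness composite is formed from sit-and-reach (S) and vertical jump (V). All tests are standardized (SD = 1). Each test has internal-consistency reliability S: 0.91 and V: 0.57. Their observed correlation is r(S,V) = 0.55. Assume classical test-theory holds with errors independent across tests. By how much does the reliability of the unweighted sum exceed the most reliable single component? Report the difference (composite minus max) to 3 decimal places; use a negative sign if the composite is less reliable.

-0.078

Var(sum) = 2 + 1.1 = 3.1; true-score variance = 1.48 + 1.1 = 2.58; composite reliability = 0.8323.
Max component reliability = 0.9100.
Difference = 0.8323 − 0.9100 = -0.078.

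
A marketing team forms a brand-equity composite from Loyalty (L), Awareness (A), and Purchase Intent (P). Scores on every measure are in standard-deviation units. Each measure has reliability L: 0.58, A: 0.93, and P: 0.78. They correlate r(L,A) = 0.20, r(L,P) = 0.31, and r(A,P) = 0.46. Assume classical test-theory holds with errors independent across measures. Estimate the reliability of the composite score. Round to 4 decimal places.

Var(L+A+P) = 3 + 2·[0.20 + 0.31 + 0.46] = 3 + 1.94 = 4.94.
With uncorrelated errors the cross-covariances are all true-score covariance, so they carry over unchanged; only the diagonal terms shrink to ρᵢσᵢ².
True-score variance = [0.58 + 0.93 + 0.78] + 1.94 = 2.29 + 1.94 = 4.23.
Reliability = 4.23 / 4.94 = 0.8563.

0.8563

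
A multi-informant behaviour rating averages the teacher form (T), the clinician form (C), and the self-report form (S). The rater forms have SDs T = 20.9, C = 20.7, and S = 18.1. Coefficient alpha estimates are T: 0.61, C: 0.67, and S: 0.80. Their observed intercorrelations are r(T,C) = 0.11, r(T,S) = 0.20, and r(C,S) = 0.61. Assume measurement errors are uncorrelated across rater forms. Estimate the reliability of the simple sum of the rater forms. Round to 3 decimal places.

0.801

Var(T+C+S) = 20.9² + 20.7² + 18.1² + 2·[20.9·20.7·0.11 + 20.9·18.1·0.20 + 20.7·18.1·0.61] = 1192.91 + 703.592 = 1896.5.
With uncorrelated errors the cross-covariances are all true-score covariance, so they carry over unchanged; only the diagonal terms shrink to ρᵢσᵢ².
True-score variance = [20.9²·0.61 + 20.7²·0.67 + 18.1²·0.80] + 703.592 = 815.63 + 703.592 = 1519.22.
Reliability = 1519.22 / 1896.5 = 0.801.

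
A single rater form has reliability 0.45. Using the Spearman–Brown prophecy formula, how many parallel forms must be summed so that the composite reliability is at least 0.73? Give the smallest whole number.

4

k ≥ ρ*(1−ρ₁)/(ρ₁(1−ρ*)) = 0.73·0.55 / (0.45·0.27) = 3.305.
Smallest integer k = 4.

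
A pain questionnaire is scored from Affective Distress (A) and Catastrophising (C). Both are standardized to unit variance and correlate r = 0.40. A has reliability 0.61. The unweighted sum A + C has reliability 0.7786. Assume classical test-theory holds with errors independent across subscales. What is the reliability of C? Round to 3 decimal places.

0.770

Var(A+C) = 2 + 2·0.40 = 2.800.
True-score variance = ρ_A + ρ_C + 2·0.40, so 0.7786 = (0.61 + ρ_C + 0.80) / 2.800.
ρ_C = 0.7786·2.800 − 0.61 − 0.80 = 0.770.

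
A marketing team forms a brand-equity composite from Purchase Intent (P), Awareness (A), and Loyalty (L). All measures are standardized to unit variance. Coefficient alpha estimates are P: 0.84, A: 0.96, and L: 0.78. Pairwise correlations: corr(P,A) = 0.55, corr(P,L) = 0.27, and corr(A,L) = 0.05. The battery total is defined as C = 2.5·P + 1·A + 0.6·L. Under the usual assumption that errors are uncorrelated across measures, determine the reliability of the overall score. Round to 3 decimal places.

Var(C) = 2.5² + 1 + 0.6² + 2·[2.5·0.55 + 1.5·0.27 + 0.6·0.05] = 7.61 + 3.62 = 11.23.
Under uncorrelated errors the observed covariances equal the true-score covariances, so only the own-variance terms attenuate.
True-score variance = [2.5²·0.84 + 0.96 + 0.6²·0.78] + 3.62 = 6.4908 + 3.62 = 10.1108.
Reliability = 10.1108 / 11.23 = 0.900.

0.900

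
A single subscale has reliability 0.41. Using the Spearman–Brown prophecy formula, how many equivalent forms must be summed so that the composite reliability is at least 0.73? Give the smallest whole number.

k ≥ ρ*(1−ρ₁)/(ρ₁(1−ρ*)) = 0.73·0.59 / (0.41·0.27) = 3.891.
Smallest integer k = 4.

4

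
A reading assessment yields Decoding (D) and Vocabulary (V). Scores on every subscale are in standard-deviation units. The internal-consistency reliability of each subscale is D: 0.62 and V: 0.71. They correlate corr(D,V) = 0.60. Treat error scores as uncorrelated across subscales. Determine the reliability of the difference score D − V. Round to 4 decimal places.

0.1625

Var(D−V) = 1 + 1 − 2·0.60 = 2 − 1.2 = 0.8.
Under uncorrelated errors the observed covariances equal the true-score covariances, so only the own-variance terms attenuate.
True-score variance = [0.62 + 0.71] − 1.2 = 1.33 − 1.2 = 0.13.
Reliability = 0.13 / 0.8 = 0.1625.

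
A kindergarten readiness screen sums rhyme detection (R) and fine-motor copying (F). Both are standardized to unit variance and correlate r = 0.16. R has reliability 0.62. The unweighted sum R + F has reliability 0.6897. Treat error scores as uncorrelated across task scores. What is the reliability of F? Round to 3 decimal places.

Var(R+F) = 2 + 2·0.16 = 2.320.
True-score variance = ρ_R + ρ_F + 2·0.16, so 0.6897 = (0.62 + ρ_F + 0.32) / 2.320.
ρ_F = 0.6897·2.320 − 0.62 − 0.32 = 0.660.

0.660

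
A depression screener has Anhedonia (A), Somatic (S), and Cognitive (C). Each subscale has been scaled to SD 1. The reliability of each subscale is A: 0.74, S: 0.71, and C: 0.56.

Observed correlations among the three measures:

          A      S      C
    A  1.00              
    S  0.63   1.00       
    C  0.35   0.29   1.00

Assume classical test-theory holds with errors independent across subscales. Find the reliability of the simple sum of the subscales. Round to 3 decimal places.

Var(A+S+C) = 3 + 2·[0.63 + 0.35 + 0.29] = 3 + 2.54 = 5.54.
Under uncorrelated errors the observed covariances equal the true-score covariances, so only the own-variance terms attenuate.
True-score variance = [0.74 + 0.71 + 0.56] + 2.54 = 2.01 + 2.54 = 4.55.
Reliability = 4.55 / 5.54 = 0.821.

0.821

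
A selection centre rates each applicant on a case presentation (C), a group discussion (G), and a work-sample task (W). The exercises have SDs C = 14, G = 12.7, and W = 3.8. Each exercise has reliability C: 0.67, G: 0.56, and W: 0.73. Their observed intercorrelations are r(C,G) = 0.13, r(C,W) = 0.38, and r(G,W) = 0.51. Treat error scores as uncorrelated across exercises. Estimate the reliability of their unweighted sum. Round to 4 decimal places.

0.7251

Var(C+G+W) = 14² + 12.7² + 3.8² + 2·[14·12.7·0.13 + 14·3.8·0.38 + 12.7·3.8·0.51] = 371.73 + 135.885 = 507.615.
Under uncorrelated errors the observed covariances equal the true-score covariances, so only the own-variance terms attenuate.
True-score variance = [14²·0.67 + 12.7²·0.56 + 3.8²·0.73] + 135.885 = 232.184 + 135.885 = 368.069.
Reliability = 368.069 / 507.615 = 0.7251.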